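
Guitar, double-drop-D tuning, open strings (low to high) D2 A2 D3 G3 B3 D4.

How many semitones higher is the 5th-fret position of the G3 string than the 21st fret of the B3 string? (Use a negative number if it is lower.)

G3 at fret 5 → C4 (MIDI 60); B3 at fret 21 → G#5 (MIDI 80).
60 − 80 = -20, so the two pitches are 20 semitones apart.

-20 semitones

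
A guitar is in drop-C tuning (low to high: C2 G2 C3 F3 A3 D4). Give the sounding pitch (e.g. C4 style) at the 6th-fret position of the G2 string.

G2 is MIDI 43. Adding 6 gives 49, which is C♯3.

C♯3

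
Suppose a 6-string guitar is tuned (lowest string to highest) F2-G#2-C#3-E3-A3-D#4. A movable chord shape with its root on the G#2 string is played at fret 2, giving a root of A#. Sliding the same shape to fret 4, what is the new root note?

Moving from fret 2 to fret 4 shifts the root by 2 semitones.
A# up 2 semitones is C.

C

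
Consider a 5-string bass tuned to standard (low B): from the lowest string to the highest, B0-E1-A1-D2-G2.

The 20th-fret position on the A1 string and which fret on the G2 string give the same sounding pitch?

10

Fret 20 on A1 is MIDI 33 + 20 = 53 (F3). On the G2 string (open MIDI 43), that pitch is 53 − 43 = fret 10.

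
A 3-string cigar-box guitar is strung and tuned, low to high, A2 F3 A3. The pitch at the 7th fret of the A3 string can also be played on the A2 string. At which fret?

A3 at fret 7 is A3 + 7 semitones = E4.
The open A2 string is 12 semitones below the open A3, so the same pitch on the A2 string lies at fret 7 + 12 = 19.

19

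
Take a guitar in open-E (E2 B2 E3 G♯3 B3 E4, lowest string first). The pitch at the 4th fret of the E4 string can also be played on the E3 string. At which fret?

16

Fret 4 on E4 is MIDI 64 + 4 = 68 (G♯4). On the E3 string (open MIDI 52), that pitch is 68 − 52 = fret 16.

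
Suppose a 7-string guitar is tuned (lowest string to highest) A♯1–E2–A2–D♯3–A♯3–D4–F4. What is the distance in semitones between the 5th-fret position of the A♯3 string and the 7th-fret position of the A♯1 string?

22 semitones

A♯3 at fret 5 → D♯4 (MIDI 63); A♯1 at fret 7 → F2 (MIDI 41).
63 − 41 = 22, so the two pitches are 22 semitones apart, with D♯4 the higher.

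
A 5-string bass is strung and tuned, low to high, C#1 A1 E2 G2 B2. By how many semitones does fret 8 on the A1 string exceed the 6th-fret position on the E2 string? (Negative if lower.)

A1 at fret 8 → F2 (MIDI 41); E2 at fret 6 → A#2 (MIDI 46).
41 − 46 = -5, so the two pitches are 5 semitones apart.

-5 semitones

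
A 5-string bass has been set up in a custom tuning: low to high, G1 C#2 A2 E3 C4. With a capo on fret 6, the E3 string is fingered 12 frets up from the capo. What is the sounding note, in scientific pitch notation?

The capo raises the open E3 by 6 semitones to A#3; fretting 12 more gives E3 + 6 + 12 = E3 + 18 semitones = A#4.

A#4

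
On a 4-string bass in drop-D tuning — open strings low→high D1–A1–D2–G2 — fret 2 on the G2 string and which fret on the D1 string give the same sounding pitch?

19

G2 at fret 2 is G2 + 2 semitones = A2.
The open D1 string is 17 semitones below the open G2, so the same pitch on the D1 string lies at fret 2 + 17 = 19.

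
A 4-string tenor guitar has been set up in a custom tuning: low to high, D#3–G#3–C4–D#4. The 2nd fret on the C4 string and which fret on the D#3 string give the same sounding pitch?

11

C4 at fret 2 is C4 + 2 semitones = D4.
The open D#3 string is 9 semitones below the open C4, so the same pitch on the D#3 string lies at fret 2 + 9 = 11.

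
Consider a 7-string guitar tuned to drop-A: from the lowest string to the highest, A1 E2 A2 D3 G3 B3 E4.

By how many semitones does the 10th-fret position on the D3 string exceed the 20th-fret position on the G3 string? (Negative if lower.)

-15 semitones

D3 at fret 10 → C4 (MIDI 60); G3 at fret 20 → D#5 (MIDI 75).
60 − 75 = -15, so the two pitches are 15 semitones apart.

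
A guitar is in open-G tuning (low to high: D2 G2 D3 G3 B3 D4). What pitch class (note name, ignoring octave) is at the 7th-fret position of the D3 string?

A

The open D3 string plus 7 semitones: D–D#–E–F–F#–G–G#–A.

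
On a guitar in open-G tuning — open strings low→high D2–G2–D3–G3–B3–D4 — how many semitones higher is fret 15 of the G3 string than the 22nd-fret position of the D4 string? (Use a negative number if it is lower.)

G3 at fret 15 → A#4 (MIDI 70); D4 at fret 22 → C6 (MIDI 84).
70 − 84 = -14, so the two pitches are 14 semitones apart.

-14 semitones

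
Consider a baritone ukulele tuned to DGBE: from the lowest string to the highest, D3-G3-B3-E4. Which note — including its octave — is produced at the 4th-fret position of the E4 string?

G#4

Each fret is one semitone, so E4 + 4 = G#4.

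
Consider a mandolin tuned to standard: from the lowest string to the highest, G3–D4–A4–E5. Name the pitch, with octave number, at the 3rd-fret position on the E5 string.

Each fret is one semitone, so E5 + 3 = G5.

G5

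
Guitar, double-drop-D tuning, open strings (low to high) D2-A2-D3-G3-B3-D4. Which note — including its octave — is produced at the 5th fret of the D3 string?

G3

The open D3 string plus 5 semitones: D–D#–E–F–F#–G.
No B→C boundary is crossed, so the octave stays at 3.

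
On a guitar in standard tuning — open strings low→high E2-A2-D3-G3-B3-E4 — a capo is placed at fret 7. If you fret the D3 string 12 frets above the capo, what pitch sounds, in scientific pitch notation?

The capo raises the open D3 by 7 semitones to A3; fretting 12 more gives D3 + 7 + 12 = D3 + 19 semitones = A4.

A4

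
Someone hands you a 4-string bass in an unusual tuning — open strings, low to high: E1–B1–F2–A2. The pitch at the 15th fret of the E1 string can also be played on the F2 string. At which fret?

2

E1 at fret 15 is E1 + 15 semitones = G2.
The open F2 string is 13 semitones above the open E1, so the same pitch on the F2 string lies at fret 15 − 13 = 2.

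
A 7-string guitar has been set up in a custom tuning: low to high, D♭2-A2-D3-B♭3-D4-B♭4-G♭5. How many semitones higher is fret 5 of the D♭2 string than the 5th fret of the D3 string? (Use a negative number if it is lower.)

-13 semitones

D♭2 at fret 5 → G♭2 (MIDI 42); D3 at fret 5 → G3 (MIDI 55).
42 − 55 = -13, so the two pitches are 13 semitones apart.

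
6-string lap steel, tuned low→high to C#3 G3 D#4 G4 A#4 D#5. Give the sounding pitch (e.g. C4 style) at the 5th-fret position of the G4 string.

G4 is MIDI 67. Adding 5 gives 72, which is C5.

C5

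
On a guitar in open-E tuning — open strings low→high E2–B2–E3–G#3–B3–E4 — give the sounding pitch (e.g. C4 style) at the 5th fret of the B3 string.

The open B3 string plus 5 semitones: B–C–C#–D–D#–E.
The walk passes from B into C once, so the octave number goes from 3 to 4.

E4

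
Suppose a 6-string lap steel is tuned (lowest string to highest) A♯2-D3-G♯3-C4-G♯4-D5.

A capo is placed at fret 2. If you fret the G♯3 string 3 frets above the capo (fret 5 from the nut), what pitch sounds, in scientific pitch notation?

C♯4

The capo raises the open G♯3 by 2 semitones to A♯3; fretting 3 more gives G♯3 + 2 + 3 = G♯3 + 5 semitones = C♯4.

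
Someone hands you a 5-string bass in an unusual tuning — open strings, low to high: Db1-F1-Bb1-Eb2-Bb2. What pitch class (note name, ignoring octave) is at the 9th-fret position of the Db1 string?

Db1 is MIDI 25. Adding 9 gives 34; 34 mod 12 = 10, i.e. Bb.

Bb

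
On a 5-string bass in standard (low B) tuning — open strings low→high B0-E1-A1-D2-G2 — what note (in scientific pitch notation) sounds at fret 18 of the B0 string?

F2

B0 is MIDI 23. Adding 18 gives 41, which is F2.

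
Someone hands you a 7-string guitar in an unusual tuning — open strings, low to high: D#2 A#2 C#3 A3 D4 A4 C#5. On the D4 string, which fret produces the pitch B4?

9

B4 is 9 semitones above the open D4 (D–D#–E–F–F#–G–G#–A–A#–B), so it sits at fret 9.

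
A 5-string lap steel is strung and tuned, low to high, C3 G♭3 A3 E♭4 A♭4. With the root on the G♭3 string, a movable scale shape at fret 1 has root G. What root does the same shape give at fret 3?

A

Moving from fret 1 to fret 3 shifts the root by 2 semitones.
G up 2 semitones is A.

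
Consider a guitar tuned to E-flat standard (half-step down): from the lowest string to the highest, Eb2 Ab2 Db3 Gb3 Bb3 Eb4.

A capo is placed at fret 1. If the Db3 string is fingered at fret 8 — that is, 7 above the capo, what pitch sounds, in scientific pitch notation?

A3

The capo raises the open Db3 by 1 semitone to D3; fretting 7 more gives Db3 + 1 + 7 = Db3 + 8 semitones = A3.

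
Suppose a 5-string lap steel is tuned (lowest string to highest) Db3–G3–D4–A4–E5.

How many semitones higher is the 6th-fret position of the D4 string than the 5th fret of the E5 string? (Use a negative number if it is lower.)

D4 at fret 6 → Ab4 (MIDI 68); E5 at fret 5 → A5 (MIDI 81).
68 − 81 = -13, so the two pitches are 13 semitones apart.

-13 semitones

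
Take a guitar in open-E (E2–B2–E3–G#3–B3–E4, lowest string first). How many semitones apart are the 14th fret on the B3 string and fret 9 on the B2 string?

17 semitones

B3 at fret 14 → C#5 (MIDI 73); B2 at fret 9 → G#3 (MIDI 56).
73 − 56 = 17, so the two pitches are 17 semitones apart, with C#5 the higher.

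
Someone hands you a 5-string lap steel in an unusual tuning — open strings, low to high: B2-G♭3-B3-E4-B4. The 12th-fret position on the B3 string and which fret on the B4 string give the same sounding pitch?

Fret 12 on B3 is MIDI 59 + 12 = 71 (B4). On the B4 string (open MIDI 71), that pitch is 71 − 71 = fret 0.

0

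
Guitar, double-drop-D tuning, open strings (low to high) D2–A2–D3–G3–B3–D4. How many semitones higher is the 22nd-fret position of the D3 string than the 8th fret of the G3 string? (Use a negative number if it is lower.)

D3 at fret 22 → C5 (MIDI 72); G3 at fret 8 → D#4 (MIDI 63).
72 − 63 = 9, so the two pitches are 9 semitones apart.

9 semitones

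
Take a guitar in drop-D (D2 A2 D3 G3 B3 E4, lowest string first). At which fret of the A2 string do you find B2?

2

B2 is 2 semitones above the open A2 (A–A#–B), so it sits at fret 2.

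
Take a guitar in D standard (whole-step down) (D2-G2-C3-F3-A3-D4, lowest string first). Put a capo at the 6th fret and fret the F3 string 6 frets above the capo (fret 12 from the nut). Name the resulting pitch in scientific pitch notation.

F4

The capo raises the open F3 by 6 semitones to B3; fretting 6 more gives F3 + 6 + 6 = F3 + 12 semitones = F4.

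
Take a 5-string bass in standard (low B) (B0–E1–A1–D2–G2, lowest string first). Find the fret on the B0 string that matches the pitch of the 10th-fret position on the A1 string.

20

A1 at fret 10 is A1 + 10 semitones = G2.
The open B0 string is 10 semitones below the open A1, so the same pitch on the B0 string lies at fret 10 + 10 = 20.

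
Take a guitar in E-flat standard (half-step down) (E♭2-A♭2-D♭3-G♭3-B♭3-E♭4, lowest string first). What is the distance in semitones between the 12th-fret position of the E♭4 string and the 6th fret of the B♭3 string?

11 semitones

E♭4 at fret 12 → E♭5 (MIDI 75); B♭3 at fret 6 → E4 (MIDI 64).
75 − 64 = 11, so the two pitches are 11 semitones apart, with E♭5 the higher.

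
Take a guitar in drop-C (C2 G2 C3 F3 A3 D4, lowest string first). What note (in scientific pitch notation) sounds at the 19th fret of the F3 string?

C5

Each fret is one semitone, so F3 + 19 = C5.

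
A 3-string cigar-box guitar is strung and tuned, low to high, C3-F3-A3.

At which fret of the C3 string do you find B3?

11

B3 is 11 semitones above the open C3 (C–Db–D–Eb–…–A–Bb–B), so it sits at fret 11.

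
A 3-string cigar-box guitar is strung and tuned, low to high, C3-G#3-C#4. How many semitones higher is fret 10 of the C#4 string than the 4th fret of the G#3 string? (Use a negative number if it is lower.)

11 semitones

C#4 at fret 10 → B4 (MIDI 71); G#3 at fret 4 → C4 (MIDI 60).
71 − 60 = 11, so the two pitches are 11 semitones apart.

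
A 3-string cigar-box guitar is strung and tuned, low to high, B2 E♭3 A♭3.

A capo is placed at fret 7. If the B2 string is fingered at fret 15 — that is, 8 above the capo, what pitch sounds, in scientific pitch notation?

The capo raises the open B2 by 7 semitones to G♭3; fretting 8 more gives B2 + 7 + 8 = B2 + 15 semitones = D4.

D4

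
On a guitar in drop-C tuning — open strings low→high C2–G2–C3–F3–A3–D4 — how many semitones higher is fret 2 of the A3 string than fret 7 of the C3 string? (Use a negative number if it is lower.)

4 semitones

A3 at fret 2 → B3 (MIDI 59); C3 at fret 7 → G3 (MIDI 55).
59 − 55 = 4, so the two pitches are 4 semitones apart.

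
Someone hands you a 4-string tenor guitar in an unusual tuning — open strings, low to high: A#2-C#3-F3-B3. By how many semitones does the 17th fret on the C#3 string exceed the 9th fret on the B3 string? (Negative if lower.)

-2 semitones

C#3 at fret 17 → F#4 (MIDI 66); B3 at fret 9 → G#4 (MIDI 68).
66 − 68 = -2, so the two pitches are 2 semitones apart.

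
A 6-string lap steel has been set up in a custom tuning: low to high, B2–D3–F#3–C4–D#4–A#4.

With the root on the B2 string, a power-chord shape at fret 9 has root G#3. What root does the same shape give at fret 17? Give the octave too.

E4

Moving from fret 9 to fret 17 shifts the root by 8 semitones.
G#3 up 8 semitones is E4.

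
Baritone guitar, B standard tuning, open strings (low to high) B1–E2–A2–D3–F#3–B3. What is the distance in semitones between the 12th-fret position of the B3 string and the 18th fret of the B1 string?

B3 at fret 12 → B4 (MIDI 71); B1 at fret 18 → F3 (MIDI 53).
71 − 53 = 18, so the two pitches are 18 semitones apart, with B4 the higher.

18 semitones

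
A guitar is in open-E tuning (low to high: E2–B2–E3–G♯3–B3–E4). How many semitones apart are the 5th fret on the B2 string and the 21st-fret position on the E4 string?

B2 at fret 5 → E3 (MIDI 52); E4 at fret 21 → C♯6 (MIDI 85).
52 − 85 = -33, so the two pitches are 33 semitones apart, with C♯6 the higher.

33 semitones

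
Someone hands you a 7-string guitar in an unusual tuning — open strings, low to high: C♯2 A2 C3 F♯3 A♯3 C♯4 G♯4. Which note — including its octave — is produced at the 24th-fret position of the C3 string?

C5

Each fret is one semitone, so C3 + 24 = C5.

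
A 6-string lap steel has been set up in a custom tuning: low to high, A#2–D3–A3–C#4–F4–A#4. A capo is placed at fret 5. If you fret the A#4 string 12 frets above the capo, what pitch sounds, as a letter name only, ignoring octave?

D#

The capo raises the open A#4 by 5 semitones to D#5; fretting 12 more gives A#4 + 5 + 12 = A#4 + 17 semitones, landing on D#.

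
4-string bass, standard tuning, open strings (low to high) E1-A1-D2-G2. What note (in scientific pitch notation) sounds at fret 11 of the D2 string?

C#3

D2 is MIDI 38. Adding 11 gives 49, which is C#3.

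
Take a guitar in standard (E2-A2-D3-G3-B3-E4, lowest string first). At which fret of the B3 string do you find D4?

D4 is 3 semitones above the open B3 (B–C–C#–D), so it sits at fret 3.

3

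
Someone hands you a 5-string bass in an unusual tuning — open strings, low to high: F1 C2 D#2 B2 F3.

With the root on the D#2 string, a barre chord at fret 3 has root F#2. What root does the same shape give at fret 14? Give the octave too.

Moving from fret 3 to fret 14 shifts the root by 11 semitones.
F#2 up 11 semitones is F3.

F3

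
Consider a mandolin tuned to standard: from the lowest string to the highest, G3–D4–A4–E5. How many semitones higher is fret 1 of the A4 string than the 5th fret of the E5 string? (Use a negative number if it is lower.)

-11 semitones

A4 at fret 1 → A♯4 (MIDI 70); E5 at fret 5 → A5 (MIDI 81).
70 − 81 = -11, so the two pitches are 11 semitones apart.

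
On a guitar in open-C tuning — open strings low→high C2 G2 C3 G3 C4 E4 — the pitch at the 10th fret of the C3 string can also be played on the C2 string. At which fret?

C3 at fret 10 is C3 + 10 semitones = A#3.
The open C2 string is 12 semitones below the open C3, so the same pitch on the C2 string lies at fret 10 + 12 = 22.

22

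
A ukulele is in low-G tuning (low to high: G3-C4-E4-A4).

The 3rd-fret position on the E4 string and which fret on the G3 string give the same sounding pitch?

12

Fret 3 on E4 is MIDI 64 + 3 = 67 (G4). On the G3 string (open MIDI 55), that pitch is 67 − 55 = fret 12.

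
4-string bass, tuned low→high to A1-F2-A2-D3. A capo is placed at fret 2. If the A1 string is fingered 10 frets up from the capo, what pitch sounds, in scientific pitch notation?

The capo raises the open A1 by 2 semitones to B1; fretting 10 more gives A1 + 2 + 10 = A1 + 12 semitones = A2.

A2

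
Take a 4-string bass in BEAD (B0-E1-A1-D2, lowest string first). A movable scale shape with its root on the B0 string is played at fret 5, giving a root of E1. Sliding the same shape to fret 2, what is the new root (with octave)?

C#1

Moving from fret 5 to fret 2 shifts the root by -3 semitones.
E1 down 3 semitones is C#1.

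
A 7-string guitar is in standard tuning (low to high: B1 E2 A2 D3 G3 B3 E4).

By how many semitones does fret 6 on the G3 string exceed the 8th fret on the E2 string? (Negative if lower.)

13 semitones

G3 at fret 6 → C#4 (MIDI 61); E2 at fret 8 → C3 (MIDI 48).
61 − 48 = 13, so the two pitches are 13 semitones apart.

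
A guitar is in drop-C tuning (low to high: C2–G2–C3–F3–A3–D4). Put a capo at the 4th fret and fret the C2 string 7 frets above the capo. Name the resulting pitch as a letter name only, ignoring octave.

B

The capo raises the open C2 by 4 semitones to E2; fretting 7 more gives C2 + 4 + 7 = C2 + 11 semitones, landing on B.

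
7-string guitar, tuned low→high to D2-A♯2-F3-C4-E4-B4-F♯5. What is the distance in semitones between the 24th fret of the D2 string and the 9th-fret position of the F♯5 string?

25 semitones

D2 at fret 24 → D4 (MIDI 62); F♯5 at fret 9 → D♯6 (MIDI 87).
62 − 87 = -25, so the two pitches are 25 semitones apart, with D♯6 the higher.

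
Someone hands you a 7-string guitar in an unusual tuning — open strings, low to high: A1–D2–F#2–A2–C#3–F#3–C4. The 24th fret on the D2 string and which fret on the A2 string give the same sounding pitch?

17

D2 at fret 24 is D2 + 24 semitones = D4.
The open A2 string is 7 semitones above the open D2, so the same pitch on the A2 string lies at fret 24 − 7 = 17.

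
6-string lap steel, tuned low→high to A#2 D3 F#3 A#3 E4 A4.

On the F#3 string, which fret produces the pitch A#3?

4

A#3 is 4 semitones above the open F#3 (F#–G–G#–A–A#), so it sits at fret 4.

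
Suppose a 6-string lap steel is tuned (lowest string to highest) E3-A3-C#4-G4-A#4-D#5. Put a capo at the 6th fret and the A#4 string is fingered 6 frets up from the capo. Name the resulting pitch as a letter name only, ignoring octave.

The capo raises the open A#4 by 6 semitones to E5; fretting 6 more gives A#4 + 6 + 6 = A#4 + 12 semitones, landing on A#.
(Also written Bb.)

A#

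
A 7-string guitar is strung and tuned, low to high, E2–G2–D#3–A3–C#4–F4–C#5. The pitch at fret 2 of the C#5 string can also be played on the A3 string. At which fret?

C#5 at fret 2 is C#5 + 2 semitones = D#5.
The open A3 string is 16 semitones below the open C#5, so the same pitch on the A3 string lies at fret 2 + 16 = 18.

18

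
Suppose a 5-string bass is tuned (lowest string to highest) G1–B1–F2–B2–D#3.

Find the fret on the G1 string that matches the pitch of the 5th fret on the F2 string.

F2 at fret 5 is F2 + 5 semitones = A#2.
The open G1 string is 10 semitones below the open F2, so the same pitch on the G1 string lies at fret 5 + 10 = 15.

15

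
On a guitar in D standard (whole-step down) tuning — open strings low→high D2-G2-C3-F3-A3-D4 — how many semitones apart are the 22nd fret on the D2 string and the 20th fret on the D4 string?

22 semitones

D2 at fret 22 → C4 (MIDI 60); D4 at fret 20 → A#5 (MIDI 82).
60 − 82 = -22, so the two pitches are 22 semitones apart, with A#5 the higher.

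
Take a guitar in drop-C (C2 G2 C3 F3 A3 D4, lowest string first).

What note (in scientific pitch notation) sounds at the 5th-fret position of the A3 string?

D4

Each fret is one semitone, so A3 + 5 = D4.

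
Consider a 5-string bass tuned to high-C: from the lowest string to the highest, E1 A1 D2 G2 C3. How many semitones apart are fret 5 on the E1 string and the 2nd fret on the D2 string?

7 semitones

E1 at fret 5 → A1 (MIDI 33); D2 at fret 2 → E2 (MIDI 40).
33 − 40 = -7, so the two pitches are 7 semitones apart, with E2 the higher.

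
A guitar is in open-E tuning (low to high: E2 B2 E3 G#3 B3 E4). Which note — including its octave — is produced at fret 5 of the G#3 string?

C#4

G#3 is MIDI 56. Adding 5 gives 61, which is C#4.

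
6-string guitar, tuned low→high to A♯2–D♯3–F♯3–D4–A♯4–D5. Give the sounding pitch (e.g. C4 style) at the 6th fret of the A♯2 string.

A♯2 is MIDI 46. Adding 6 gives 52, which is E3.

E3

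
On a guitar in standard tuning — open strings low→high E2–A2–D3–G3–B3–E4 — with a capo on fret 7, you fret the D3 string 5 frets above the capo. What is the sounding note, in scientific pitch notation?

The capo raises the open D3 by 7 semitones to A3; fretting 5 more gives D3 + 7 + 5 = D3 + 12 semitones = D4.

D4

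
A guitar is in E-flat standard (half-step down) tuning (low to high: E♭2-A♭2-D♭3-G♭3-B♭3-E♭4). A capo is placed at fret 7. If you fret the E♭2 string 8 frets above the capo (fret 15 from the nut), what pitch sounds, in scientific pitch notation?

The capo raises the open E♭2 by 7 semitones to B♭2; fretting 8 more gives E♭2 + 7 + 8 = E♭2 + 15 semitones = G♭3.

G♭3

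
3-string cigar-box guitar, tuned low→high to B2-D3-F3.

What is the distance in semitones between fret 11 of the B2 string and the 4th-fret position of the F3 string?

B2 at fret 11 → A#3 (MIDI 58); F3 at fret 4 → A3 (MIDI 57).
58 − 57 = 1, so the two pitches are 1 semitone apart, with A#3 the higher.

1 semitone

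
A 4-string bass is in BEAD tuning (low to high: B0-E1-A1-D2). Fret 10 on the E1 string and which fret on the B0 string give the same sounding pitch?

15

E1 at fret 10 is E1 + 10 semitones = D2.
The open B0 string is 5 semitones below the open E1, so the same pitch on the B0 string lies at fret 10 + 5 = 15.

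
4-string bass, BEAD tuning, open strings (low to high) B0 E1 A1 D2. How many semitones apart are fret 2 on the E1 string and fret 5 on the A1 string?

E1 at fret 2 → F♯1 (MIDI 30); A1 at fret 5 → D2 (MIDI 38).
30 − 38 = -8, so the two pitches are 8 semitones apart, with D2 the higher.

8 semitones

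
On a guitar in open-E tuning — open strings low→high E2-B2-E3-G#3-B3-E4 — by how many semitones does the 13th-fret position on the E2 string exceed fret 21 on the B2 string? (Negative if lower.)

-15 semitones

E2 at fret 13 → F3 (MIDI 53); B2 at fret 21 → G#4 (MIDI 68).
53 − 68 = -15, so the two pitches are 15 semitones apart.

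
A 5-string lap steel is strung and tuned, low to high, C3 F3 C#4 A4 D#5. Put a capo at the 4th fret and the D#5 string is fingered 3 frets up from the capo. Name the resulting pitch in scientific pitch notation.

The capo raises the open D#5 by 4 semitones to G5; fretting 3 more gives D#5 + 4 + 3 = D#5 + 7 semitones = A#5.

A#5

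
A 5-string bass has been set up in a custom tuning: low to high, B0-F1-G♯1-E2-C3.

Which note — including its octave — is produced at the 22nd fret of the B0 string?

A2

The open B0 string plus 22 semitones: B–C–C#–D–…–G–G#–A.
The walk passes from B into C 2 times, so the octave number goes from 0 to 2.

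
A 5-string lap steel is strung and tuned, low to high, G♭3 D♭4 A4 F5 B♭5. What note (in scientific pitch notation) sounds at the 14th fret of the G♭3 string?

A♭4

G♭3 is MIDI 54. Adding 14 gives 68, which is A♭4.
(Equivalently spelled G♯4.)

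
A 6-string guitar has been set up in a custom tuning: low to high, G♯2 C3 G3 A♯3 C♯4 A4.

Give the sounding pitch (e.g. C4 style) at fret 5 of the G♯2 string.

G♯2 is MIDI 44. Adding 5 gives 49, which is C♯3.
(Equivalently spelled D♭3.)

C♯3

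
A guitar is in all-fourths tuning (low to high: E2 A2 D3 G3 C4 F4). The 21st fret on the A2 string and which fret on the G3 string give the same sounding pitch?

A2 at fret 21 is A2 + 21 semitones = F#4.
The open G3 string is 10 semitones above the open A2, so the same pitch on the G3 string lies at fret 21 − 10 = 11.

11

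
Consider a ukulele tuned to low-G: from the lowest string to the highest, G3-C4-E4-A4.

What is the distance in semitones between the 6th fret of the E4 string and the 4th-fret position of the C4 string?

6 semitones

E4 at fret 6 → A#4 (MIDI 70); C4 at fret 4 → E4 (MIDI 64).
70 − 64 = 6, so the two pitches are 6 semitones apart, with A#4 the higher.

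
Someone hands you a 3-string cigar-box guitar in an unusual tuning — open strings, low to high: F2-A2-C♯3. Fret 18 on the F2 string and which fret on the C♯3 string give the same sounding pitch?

10

F2 at fret 18 is F2 + 18 semitones = B3.
The open C♯3 string is 8 semitones above the open F2, so the same pitch on the C♯3 string lies at fret 18 − 8 = 10.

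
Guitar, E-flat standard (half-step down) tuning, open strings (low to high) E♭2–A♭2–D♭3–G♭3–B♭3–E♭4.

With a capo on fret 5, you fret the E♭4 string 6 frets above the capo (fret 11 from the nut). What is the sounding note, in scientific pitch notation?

D5

The capo raises the open E♭4 by 5 semitones to A♭4; fretting 6 more gives E♭4 + 5 + 6 = E♭4 + 11 semitones = D5.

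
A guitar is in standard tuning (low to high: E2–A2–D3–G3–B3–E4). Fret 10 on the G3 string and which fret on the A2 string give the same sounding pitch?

20

G3 at fret 10 is G3 + 10 semitones = F4.
The open A2 string is 10 semitones below the open G3, so the same pitch on the A2 string lies at fret 10 + 10 = 20.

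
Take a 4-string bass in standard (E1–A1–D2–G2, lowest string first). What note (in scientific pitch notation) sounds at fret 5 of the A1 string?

D2

A1 is MIDI 33. Adding 5 gives 38, which is D2.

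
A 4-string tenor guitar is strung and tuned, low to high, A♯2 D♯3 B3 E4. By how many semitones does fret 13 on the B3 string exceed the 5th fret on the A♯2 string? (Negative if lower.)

21 semitones

B3 at fret 13 → C5 (MIDI 72); A♯2 at fret 5 → D♯3 (MIDI 51).
72 − 51 = 21, so the two pitches are 21 semitones apart.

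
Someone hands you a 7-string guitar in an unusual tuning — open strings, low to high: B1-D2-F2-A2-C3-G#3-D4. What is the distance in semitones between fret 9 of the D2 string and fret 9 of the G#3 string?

18 semitones

D2 at fret 9 → B2 (MIDI 47); G#3 at fret 9 → F4 (MIDI 65).
47 − 65 = -18, so the two pitches are 18 semitones apart, with F4 the higher.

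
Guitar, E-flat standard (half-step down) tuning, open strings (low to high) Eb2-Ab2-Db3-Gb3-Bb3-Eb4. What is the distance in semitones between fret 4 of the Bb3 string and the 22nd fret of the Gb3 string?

14 semitones

Bb3 at fret 4 → D4 (MIDI 62); Gb3 at fret 22 → E5 (MIDI 76).
62 − 76 = -14, so the two pitches are 14 semitones apart, with E5 the higher.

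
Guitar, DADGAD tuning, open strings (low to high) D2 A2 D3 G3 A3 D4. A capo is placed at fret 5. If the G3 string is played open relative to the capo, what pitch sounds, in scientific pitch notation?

The capo raises the open G3 by 5 semitones to C4; fretting 0 more gives G3 + 5 + 0 = G3 + 5 semitones = C4.

C4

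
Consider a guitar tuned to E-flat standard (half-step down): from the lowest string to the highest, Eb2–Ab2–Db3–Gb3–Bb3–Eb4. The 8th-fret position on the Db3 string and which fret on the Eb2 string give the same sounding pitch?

18

Db3 at fret 8 is Db3 + 8 semitones = A3.
The open Eb2 string is 10 semitones below the open Db3, so the same pitch on the Eb2 string lies at fret 8 + 10 = 18.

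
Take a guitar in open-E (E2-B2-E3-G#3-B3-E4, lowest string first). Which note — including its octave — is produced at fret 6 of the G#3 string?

Each fret is one semitone, so G#3 + 6 = D4.

D4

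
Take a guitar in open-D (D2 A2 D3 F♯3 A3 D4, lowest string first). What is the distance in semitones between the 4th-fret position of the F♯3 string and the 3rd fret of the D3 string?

F♯3 at fret 4 → A♯3 (MIDI 58); D3 at fret 3 → F3 (MIDI 53).
58 − 53 = 5, so the two pitches are 5 semitones apart, with A♯3 the higher.

5 semitones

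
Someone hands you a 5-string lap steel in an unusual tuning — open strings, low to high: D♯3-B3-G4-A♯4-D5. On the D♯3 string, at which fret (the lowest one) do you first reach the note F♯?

From D♯3, count semitones up the chromatic scale until reaching F♯: D#–E–F–F# — 3 steps.

3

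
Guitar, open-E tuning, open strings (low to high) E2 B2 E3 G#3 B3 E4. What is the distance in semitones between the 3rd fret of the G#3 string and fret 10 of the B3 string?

10 semitones

G#3 at fret 3 → B3 (MIDI 59); B3 at fret 10 → A4 (MIDI 69).
59 − 69 = -10, so the two pitches are 10 semitones apart, with A4 the higher.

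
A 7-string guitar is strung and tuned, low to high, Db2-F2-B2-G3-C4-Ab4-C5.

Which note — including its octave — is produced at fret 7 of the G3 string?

D4

Each fret is one semitone, so G3 + 7 = D4.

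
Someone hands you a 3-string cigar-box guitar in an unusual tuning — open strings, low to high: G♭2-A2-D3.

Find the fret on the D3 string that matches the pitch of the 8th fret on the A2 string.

3

Fret 8 on A2 is MIDI 45 + 8 = 53 (F3). On the D3 string (open MIDI 50), that pitch is 53 − 50 = fret 3.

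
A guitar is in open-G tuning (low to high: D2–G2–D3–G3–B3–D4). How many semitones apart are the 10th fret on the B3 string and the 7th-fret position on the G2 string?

B3 at fret 10 → A4 (MIDI 69); G2 at fret 7 → D3 (MIDI 50).
69 − 50 = 19, so the two pitches are 19 semitones apart, with A4 the higher.

19 semitones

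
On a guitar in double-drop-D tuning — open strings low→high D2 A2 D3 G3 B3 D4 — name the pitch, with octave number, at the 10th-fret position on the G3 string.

F4

The open G3 string plus 10 semitones: G–G#–A–A#–…–D#–E–F.
The walk passes from B into C once, so the octave number goes from 3 to 4.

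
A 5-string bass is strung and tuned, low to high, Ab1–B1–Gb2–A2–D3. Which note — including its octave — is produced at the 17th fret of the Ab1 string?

Each fret is one semitone, so Ab1 + 17 = Db3.

Db3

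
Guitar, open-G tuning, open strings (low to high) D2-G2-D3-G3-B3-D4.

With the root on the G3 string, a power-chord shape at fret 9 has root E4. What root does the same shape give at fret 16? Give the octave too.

B4

Moving from fret 9 to fret 16 shifts the root by 7 semitones.
E4 up 7 semitones is B4.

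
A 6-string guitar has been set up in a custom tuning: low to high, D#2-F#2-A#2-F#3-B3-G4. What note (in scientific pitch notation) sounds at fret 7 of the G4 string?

The open G4 string plus 7 semitones: G–G#–A–A#–B–C–C#–D.
The walk passes from B into C once, so the octave number goes from 4 to 5.

D5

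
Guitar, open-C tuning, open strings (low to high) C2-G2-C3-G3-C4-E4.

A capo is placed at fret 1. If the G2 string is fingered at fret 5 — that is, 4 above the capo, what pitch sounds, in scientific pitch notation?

The capo raises the open G2 by 1 semitone to G♯2; fretting 4 more gives G2 + 1 + 4 = G2 + 5 semitones = C3.

C3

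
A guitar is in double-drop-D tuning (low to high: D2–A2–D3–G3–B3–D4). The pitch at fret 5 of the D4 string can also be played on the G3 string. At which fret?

12

Fret 5 on D4 is MIDI 62 + 5 = 67 (G4). On the G3 string (open MIDI 55), that pitch is 67 − 55 = fret 12.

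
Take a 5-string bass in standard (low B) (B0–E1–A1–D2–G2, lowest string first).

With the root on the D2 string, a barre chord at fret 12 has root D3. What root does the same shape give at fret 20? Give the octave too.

Moving from fret 12 to fret 20 shifts the root by 8 semitones.
D3 up 8 semitones is A#3.

A#3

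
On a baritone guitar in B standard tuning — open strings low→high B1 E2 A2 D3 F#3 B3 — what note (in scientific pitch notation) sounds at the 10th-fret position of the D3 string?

Each fret is one semitone, so D3 + 10 = C4.

C4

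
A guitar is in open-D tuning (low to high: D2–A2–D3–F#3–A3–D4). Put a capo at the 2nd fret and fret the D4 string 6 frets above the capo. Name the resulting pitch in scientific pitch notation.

A#4

The capo raises the open D4 by 2 semitones to E4; fretting 6 more gives D4 + 2 + 6 = D4 + 8 semitones = A#4.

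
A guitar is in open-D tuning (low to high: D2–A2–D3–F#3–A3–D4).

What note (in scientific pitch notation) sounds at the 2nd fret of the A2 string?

Each fret is one semitone, so A2 + 2 = B2.

B2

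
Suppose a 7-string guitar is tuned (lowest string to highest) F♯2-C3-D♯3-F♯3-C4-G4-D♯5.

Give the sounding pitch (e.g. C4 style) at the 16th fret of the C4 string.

Each fret is one semitone, so C4 + 16 = E5.

E5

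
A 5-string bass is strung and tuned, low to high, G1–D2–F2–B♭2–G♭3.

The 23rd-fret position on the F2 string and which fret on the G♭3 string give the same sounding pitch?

F2 at fret 23 is F2 + 23 semitones = E4.
The open G♭3 string is 13 semitones above the open F2, so the same pitch on the G♭3 string lies at fret 23 − 13 = 10.

10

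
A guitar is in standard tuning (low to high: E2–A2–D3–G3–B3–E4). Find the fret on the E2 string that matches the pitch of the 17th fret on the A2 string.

Fret 17 on A2 is MIDI 45 + 17 = 62 (D4). On the E2 string (open MIDI 40), that pitch is 62 − 40 = fret 22.

22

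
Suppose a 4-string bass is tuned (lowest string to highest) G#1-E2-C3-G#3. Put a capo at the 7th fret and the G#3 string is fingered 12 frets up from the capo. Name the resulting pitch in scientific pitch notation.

D#5

The capo raises the open G#3 by 7 semitones to D#4; fretting 12 more gives G#3 + 7 + 12 = G#3 + 19 semitones = D#5.
(Also written Eb.)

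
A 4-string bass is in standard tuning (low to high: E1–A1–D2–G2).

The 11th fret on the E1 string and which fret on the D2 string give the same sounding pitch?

E1 at fret 11 is E1 + 11 semitones = D#2.
The open D2 string is 10 semitones above the open E1, so the same pitch on the D2 string lies at fret 11 − 10 = 1.

1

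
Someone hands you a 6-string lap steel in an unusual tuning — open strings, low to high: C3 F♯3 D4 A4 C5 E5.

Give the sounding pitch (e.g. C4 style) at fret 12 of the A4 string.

Each fret is one semitone, so A4 + 12 = A5.

A5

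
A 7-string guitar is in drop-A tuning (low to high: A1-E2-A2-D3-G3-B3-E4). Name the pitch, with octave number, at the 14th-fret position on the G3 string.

A4

The open G3 string plus 14 semitones: G–G#–A–A#–…–G–G#–A.
The walk passes from B into C once, so the octave number goes from 3 to 4.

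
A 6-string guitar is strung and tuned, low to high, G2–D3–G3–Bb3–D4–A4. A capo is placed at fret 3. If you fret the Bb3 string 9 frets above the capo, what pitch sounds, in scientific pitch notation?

The capo raises the open Bb3 by 3 semitones to Db4; fretting 9 more gives Bb3 + 3 + 9 = Bb3 + 12 semitones = Bb4.

Bb4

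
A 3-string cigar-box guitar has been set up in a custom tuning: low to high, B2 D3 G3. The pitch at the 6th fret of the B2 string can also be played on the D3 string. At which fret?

3

B2 at fret 6 is B2 + 6 semitones = F3.
The open D3 string is 3 semitones above the open B2, so the same pitch on the D3 string lies at fret 6 − 3 = 3.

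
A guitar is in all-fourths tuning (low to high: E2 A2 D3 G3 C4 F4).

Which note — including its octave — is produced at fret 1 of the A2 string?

A#2

A2 is MIDI 45. Adding 1 gives 46, which is A#2.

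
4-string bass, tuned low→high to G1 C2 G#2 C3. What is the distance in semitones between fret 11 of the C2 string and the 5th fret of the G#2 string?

2 semitones

C2 at fret 11 → B2 (MIDI 47); G#2 at fret 5 → C#3 (MIDI 49).
47 − 49 = -2, so the two pitches are 2 semitones apart, with C#3 the higher.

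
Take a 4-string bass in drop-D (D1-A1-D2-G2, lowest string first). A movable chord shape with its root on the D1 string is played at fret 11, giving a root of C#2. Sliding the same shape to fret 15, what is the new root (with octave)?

F2

Moving from fret 11 to fret 15 shifts the root by 4 semitones.
C#2 up 4 semitones is F2.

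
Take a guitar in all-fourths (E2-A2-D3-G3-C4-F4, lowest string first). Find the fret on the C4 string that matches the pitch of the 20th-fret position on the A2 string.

5

A2 at fret 20 is A2 + 20 semitones = F4.
The open C4 string is 15 semitones above the open A2, so the same pitch on the C4 string lies at fret 20 − 15 = 5.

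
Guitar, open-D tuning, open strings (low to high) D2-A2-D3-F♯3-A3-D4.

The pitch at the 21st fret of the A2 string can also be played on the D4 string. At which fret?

Fret 21 on A2 is MIDI 45 + 21 = 66 (F♯4). On the D4 string (open MIDI 62), that pitch is 66 − 62 = fret 4.

4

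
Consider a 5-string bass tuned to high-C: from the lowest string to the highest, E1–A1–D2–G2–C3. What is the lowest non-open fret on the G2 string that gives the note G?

From G2, count semitones up the chromatic scale until reaching G: G–G#–A–A#–…–F–F#–G — 12 steps.

12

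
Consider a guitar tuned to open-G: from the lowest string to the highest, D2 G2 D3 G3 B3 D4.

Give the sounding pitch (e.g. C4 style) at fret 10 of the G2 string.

F3

G2 is MIDI 43. Adding 10 gives 53, which is F3.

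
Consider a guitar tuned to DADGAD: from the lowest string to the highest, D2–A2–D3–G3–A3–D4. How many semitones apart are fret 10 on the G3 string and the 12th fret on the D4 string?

G3 at fret 10 → F4 (MIDI 65); D4 at fret 12 → D5 (MIDI 74).
65 − 74 = -9, so the two pitches are 9 semitones apart, with D5 the higher.

9 semitones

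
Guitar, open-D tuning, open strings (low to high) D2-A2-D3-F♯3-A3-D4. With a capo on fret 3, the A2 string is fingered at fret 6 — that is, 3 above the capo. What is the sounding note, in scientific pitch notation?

The capo raises the open A2 by 3 semitones to C3; fretting 3 more gives A2 + 3 + 3 = A2 + 6 semitones = D♯3.
(Also written E♭.)

D♯3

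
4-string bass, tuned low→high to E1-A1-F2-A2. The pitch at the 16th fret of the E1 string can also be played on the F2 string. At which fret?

E1 at fret 16 is E1 + 16 semitones = Ab2.
The open F2 string is 13 semitones above the open E1, so the same pitch on the F2 string lies at fret 16 − 13 = 3.

3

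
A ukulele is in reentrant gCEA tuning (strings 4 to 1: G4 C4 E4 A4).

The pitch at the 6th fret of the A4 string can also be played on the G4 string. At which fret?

A4 at fret 6 is A4 + 6 semitones = D#5.
The open G4 string is 2 semitones below the open A4, so the same pitch on the G4 string lies at fret 6 + 2 = 8.

8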